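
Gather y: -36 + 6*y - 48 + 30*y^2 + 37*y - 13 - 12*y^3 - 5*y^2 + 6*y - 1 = -12*y^3 + 25*y^2 + 49*y - 98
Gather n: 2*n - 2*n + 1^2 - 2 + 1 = 0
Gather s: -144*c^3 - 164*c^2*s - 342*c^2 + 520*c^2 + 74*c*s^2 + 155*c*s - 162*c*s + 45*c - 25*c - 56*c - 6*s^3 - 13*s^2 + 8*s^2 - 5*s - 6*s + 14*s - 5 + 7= -144*c^3 + 178*c^2 - 36*c - 6*s^3 + s^2*(74*c - 5) + s*(-164*c^2 - 7*c + 3) + 2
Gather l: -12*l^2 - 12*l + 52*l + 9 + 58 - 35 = -12*l^2 + 40*l + 32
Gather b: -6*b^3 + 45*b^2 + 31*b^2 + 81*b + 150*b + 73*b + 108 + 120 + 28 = -6*b^3 + 76*b^2 + 304*b + 256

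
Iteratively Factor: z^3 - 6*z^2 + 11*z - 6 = (z - 3)*(z^2 - 3*z + 2) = (z - 3)*(z - 2)*(z - 1)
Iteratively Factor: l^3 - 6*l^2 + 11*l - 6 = (l - 3)*(l^2 - 3*l + 2) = (l - 3)*(l - 2)*(l - 1)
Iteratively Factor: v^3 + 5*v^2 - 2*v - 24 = (v - 2)*(v^2 + 7*v + 12) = (v - 2)*(v + 4)*(v + 3)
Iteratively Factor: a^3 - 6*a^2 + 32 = (a - 4)*(a^2 - 2*a - 8) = (a - 4)*(a + 2)*(a - 4)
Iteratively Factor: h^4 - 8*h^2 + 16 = (h + 2)*(h^3 - 2*h^2 - 4*h + 8) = (h + 2)^2*(h^2 - 4*h + 4) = (h - 2)*(h + 2)^2*(h - 2)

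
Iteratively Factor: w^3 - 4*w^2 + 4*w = (w)*(w^2 - 4*w + 4) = w*(w - 2)*(w - 2)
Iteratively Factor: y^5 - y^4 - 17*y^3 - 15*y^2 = (y + 3)*(y^4 - 4*y^3 - 5*y^2) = y*(y + 3)*(y^3 - 4*y^2 - 5*y) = y*(y + 1)*(y + 3)*(y^2 - 5*y) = y*(y - 5)*(y + 1)*(y + 3)*(y)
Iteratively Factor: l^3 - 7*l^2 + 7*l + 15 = (l - 5)*(l^2 - 2*l - 3) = (l - 5)*(l + 1)*(l - 3)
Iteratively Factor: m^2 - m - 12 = (m - 4)*(m + 3)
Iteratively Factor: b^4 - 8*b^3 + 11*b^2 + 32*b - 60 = (b - 2)*(b^3 - 6*b^2 - b + 30) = (b - 2)*(b + 2)*(b^2 - 8*b + 15) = (b - 5)*(b - 2)*(b + 2)*(b - 3)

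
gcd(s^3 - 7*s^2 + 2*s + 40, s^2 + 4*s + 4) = s + 2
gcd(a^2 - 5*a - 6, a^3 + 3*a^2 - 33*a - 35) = a + 1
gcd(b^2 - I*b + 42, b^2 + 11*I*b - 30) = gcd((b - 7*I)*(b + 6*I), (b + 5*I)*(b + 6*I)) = b + 6*I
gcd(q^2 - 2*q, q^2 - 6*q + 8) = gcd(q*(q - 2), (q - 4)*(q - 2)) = q - 2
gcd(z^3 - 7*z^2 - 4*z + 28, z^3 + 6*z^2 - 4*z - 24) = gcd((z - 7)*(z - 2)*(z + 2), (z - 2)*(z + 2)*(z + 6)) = z^2 - 4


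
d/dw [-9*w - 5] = -9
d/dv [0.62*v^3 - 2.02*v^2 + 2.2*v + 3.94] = 1.86*v^2 - 4.04*v + 2.2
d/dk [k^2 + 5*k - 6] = 2*k + 5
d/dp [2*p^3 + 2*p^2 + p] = 6*p^2 + 4*p + 1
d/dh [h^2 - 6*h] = 2*h - 6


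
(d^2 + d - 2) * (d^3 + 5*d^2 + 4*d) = d^5 + 6*d^4 + 7*d^3 - 6*d^2 - 8*d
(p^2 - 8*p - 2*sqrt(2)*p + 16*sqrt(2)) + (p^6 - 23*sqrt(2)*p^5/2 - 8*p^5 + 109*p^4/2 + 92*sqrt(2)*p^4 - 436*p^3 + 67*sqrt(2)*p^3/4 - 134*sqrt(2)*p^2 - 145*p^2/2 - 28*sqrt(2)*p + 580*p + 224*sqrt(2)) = p^6 - 23*sqrt(2)*p^5/2 - 8*p^5 + 109*p^4/2 + 92*sqrt(2)*p^4 - 436*p^3 + 67*sqrt(2)*p^3/4 - 134*sqrt(2)*p^2 - 143*p^2/2 - 30*sqrt(2)*p + 572*p + 240*sqrt(2)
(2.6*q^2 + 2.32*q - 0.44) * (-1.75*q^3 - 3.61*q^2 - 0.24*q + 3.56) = -4.55*q^5 - 13.446*q^4 - 8.2292*q^3 + 10.2876*q^2 + 8.3648*q - 1.5664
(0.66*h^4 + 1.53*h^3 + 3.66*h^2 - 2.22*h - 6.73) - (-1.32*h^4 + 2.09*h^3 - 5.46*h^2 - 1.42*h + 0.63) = 1.98*h^4 - 0.56*h^3 + 9.12*h^2 - 0.8*h - 7.36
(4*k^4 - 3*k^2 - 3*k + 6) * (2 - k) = -4*k^5 + 8*k^4 + 3*k^3 - 3*k^2 - 12*k + 12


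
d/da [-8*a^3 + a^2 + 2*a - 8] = -24*a^2 + 2*a + 2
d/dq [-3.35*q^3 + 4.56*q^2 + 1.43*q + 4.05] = -10.05*q^2 + 9.12*q + 1.43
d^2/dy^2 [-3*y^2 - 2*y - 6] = -6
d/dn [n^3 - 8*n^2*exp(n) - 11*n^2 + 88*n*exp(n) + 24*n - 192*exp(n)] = -8*n^2*exp(n) + 3*n^2 + 72*n*exp(n) - 22*n - 104*exp(n) + 24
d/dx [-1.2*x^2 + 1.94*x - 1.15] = 1.94 - 2.4*x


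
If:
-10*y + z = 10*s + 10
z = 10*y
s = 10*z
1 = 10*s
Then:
No Solution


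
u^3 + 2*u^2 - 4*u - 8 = (u - 2)*(u + 2)^2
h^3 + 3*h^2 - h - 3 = (h - 1)*(h + 1)*(h + 3)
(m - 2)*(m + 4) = m^2 + 2*m - 8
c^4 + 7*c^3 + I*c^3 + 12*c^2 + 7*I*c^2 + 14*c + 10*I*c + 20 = (c + 2)*(c + 5)*(c - I)*(c + 2*I)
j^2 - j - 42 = (j - 7)*(j + 6)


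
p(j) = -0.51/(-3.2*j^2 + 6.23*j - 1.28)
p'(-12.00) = 0.00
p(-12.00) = 0.00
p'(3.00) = -0.05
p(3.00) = 0.04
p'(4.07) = -0.01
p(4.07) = 0.02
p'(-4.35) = 0.00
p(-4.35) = 0.01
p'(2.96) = -0.05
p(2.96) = 0.05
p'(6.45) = -0.00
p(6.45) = 0.01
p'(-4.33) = 0.00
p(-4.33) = 0.01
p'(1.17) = -0.24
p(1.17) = -0.31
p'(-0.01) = 1.78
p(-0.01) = 0.38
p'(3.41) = -0.03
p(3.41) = 0.03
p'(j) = -0.51*(6.4*j - 6.23)/(-3.2*j^2 + 6.23*j - 1.28)^2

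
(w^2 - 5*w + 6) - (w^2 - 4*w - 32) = 38 - w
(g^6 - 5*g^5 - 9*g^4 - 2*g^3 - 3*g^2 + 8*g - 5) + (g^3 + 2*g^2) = g^6 - 5*g^5 - 9*g^4 - g^3 - g^2 + 8*g - 5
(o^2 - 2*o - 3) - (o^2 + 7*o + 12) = -9*o - 15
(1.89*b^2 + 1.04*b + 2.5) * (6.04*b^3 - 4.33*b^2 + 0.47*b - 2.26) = 11.4156*b^5 - 1.9021*b^4 + 11.4851*b^3 - 14.6076*b^2 - 1.1754*b - 5.65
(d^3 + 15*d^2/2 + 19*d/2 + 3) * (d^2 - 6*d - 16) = d^5 + 3*d^4/2 - 103*d^3/2 - 174*d^2 - 170*d - 48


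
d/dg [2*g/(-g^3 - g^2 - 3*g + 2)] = 2*(2*g^3 + g^2 + 2)/(g^6 + 2*g^5 + 7*g^4 + 2*g^3 + 5*g^2 - 12*g + 4)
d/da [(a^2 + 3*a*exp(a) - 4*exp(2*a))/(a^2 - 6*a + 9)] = (3*a^2*exp(a) - 8*a*exp(2*a) - 12*a*exp(a) - 6*a + 32*exp(2*a) - 9*exp(a))/(a^3 - 9*a^2 + 27*a - 27)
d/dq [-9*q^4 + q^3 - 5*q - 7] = -36*q^3 + 3*q^2 - 5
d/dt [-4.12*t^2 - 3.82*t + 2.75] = -8.24*t - 3.82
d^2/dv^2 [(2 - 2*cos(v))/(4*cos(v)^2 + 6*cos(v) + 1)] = 2*(36*(1 - cos(2*v))^2*cos(v) - 22*(1 - cos(2*v))^2 + 71*cos(v) - 53*cos(2*v) - 8*cos(5*v) + 111)/(6*cos(v) + 2*cos(2*v) + 3)^3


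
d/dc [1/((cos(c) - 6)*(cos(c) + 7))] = (sin(c) + sin(2*c))/((cos(c) - 6)^2*(cos(c) + 7)^2)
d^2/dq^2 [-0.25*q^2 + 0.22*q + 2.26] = -0.500000000000000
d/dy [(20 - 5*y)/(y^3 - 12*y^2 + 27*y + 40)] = 5*(-y^3 + 12*y^2 - 27*y + 3*(y - 4)*(y^2 - 8*y + 9) - 40)/(y^3 - 12*y^2 + 27*y + 40)^2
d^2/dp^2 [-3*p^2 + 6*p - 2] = -6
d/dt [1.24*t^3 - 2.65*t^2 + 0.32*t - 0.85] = 3.72*t^2 - 5.3*t + 0.32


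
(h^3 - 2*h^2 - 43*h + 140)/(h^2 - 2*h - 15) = (h^2 + 3*h - 28)/(h + 3)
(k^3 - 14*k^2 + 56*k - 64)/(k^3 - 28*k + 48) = (k - 8)/(k + 6)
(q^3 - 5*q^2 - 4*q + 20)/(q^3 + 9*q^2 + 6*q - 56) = (q^2 - 3*q - 10)/(q^2 + 11*q + 28)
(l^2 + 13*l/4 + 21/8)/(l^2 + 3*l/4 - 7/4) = (l + 3/2)/(l - 1)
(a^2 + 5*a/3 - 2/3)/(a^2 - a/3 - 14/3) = (3*a - 1)/(3*a - 7)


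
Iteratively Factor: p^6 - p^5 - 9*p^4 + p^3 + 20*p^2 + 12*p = (p + 1)*(p^5 - 2*p^4 - 7*p^3 + 8*p^2 + 12*p) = (p - 2)*(p + 1)*(p^4 - 7*p^2 - 6*p) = (p - 2)*(p + 1)*(p + 2)*(p^3 - 2*p^2 - 3*p) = (p - 2)*(p + 1)^2*(p + 2)*(p^2 - 3*p) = p*(p - 2)*(p + 1)^2*(p + 2)*(p - 3)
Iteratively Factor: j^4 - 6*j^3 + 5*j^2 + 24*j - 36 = (j - 2)*(j^3 - 4*j^2 - 3*j + 18) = (j - 2)*(j + 2)*(j^2 - 6*j + 9) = (j - 3)*(j - 2)*(j + 2)*(j - 3)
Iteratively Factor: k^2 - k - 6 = (k - 3)*(k + 2)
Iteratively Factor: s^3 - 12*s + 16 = (s - 2)*(s^2 + 2*s - 8) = (s - 2)^2*(s + 4)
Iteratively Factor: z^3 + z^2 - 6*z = (z + 3)*(z^2 - 2*z) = z*(z + 3)*(z - 2)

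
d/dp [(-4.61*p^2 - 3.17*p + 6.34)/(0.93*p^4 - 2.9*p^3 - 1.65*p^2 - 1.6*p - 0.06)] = (8.5746*p^5 - 4.5247*p^4 - 41.9708*p^3 + 57.3035*p^2 + 21.4752*p + 10.3342)/(0.8649*p^8 - 5.394*p^7 + 5.341*p^6 + 6.594*p^5 + 11.8909*p^4 + 5.628*p^3 + 2.758*p^2 + 0.192*p + 0.0036)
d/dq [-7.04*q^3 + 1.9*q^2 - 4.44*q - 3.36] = -21.12*q^2 + 3.8*q - 4.44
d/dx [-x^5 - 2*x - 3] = -5*x^4 - 2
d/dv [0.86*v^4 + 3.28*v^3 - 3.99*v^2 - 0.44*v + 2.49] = 3.44*v^3 + 9.84*v^2 - 7.98*v - 0.44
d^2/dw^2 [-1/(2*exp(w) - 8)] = (-exp(w) - 4)*exp(w)/(2*(exp(w) - 4)^3)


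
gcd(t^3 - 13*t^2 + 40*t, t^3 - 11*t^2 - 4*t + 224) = t - 8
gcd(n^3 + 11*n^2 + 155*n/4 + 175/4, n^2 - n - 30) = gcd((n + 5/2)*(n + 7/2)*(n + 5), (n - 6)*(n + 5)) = n + 5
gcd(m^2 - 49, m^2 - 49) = m^2 - 49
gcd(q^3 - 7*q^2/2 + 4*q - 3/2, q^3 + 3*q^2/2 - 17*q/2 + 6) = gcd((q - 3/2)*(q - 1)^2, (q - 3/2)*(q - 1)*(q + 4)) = q^2 - 5*q/2 + 3/2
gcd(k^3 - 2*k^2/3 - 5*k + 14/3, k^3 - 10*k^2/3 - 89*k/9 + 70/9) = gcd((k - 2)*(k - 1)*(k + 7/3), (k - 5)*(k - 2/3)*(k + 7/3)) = k + 7/3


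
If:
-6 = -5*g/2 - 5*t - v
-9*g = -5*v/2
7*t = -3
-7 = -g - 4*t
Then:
No Solution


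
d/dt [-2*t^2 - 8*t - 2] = -4*t - 8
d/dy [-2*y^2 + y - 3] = 1 - 4*y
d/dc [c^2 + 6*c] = 2*c + 6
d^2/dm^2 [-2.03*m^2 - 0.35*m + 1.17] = -4.06000000000000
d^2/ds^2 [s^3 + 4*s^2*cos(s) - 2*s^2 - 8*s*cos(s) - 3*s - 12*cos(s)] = -4*s^2*cos(s) - 16*s*sin(s) + 8*s*cos(s) + 6*s + 16*sin(s) + 20*cos(s) - 4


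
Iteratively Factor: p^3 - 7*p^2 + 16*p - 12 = (p - 2)*(p^2 - 5*p + 6) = (p - 2)^2*(p - 3)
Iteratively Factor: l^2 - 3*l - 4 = (l - 4)*(l + 1)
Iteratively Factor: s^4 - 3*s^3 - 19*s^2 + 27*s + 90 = (s - 3)*(s^3 - 19*s - 30) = (s - 3)*(s + 3)*(s^2 - 3*s - 10) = (s - 5)*(s - 3)*(s + 3)*(s + 2)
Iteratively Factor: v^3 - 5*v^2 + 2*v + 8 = (v + 1)*(v^2 - 6*v + 8) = (v - 2)*(v + 1)*(v - 4)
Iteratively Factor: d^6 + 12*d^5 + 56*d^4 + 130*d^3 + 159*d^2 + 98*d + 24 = (d + 1)*(d^5 + 11*d^4 + 45*d^3 + 85*d^2 + 74*d + 24) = (d + 1)^2*(d^4 + 10*d^3 + 35*d^2 + 50*d + 24) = (d + 1)^2*(d + 4)*(d^3 + 6*d^2 + 11*d + 6) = (d + 1)^2*(d + 3)*(d + 4)*(d^2 + 3*d + 2) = (d + 1)^3*(d + 3)*(d + 4)*(d + 2)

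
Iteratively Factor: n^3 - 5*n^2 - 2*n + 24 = (n - 3)*(n^2 - 2*n - 8) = (n - 4)*(n - 3)*(n + 2)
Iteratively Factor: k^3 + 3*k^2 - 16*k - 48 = (k + 4)*(k^2 - k - 12) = (k + 3)*(k + 4)*(k - 4)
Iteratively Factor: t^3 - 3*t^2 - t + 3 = (t + 1)*(t^2 - 4*t + 3) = (t - 1)*(t + 1)*(t - 3)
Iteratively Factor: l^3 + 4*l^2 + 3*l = (l + 3)*(l^2 + l) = l*(l + 3)*(l + 1)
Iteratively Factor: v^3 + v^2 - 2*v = (v + 2)*(v^2 - v) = (v - 1)*(v + 2)*(v)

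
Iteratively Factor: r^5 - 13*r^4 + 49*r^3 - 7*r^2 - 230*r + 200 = (r + 2)*(r^4 - 15*r^3 + 79*r^2 - 165*r + 100) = (r - 1)*(r + 2)*(r^3 - 14*r^2 + 65*r - 100) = (r - 4)*(r - 1)*(r + 2)*(r^2 - 10*r + 25) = (r - 5)*(r - 4)*(r - 1)*(r + 2)*(r - 5)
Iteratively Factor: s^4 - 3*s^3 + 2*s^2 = (s - 1)*(s^3 - 2*s^2) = s*(s - 1)*(s^2 - 2*s) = s^2*(s - 1)*(s - 2)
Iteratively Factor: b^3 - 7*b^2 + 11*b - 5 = (b - 1)*(b^2 - 6*b + 5) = (b - 5)*(b - 1)*(b - 1)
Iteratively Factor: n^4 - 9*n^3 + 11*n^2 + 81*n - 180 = (n - 4)*(n^3 - 5*n^2 - 9*n + 45) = (n - 4)*(n + 3)*(n^2 - 8*n + 15) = (n - 4)*(n - 3)*(n + 3)*(n - 5)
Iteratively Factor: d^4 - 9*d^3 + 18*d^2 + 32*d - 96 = (d - 4)*(d^3 - 5*d^2 - 2*d + 24) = (d - 4)*(d + 2)*(d^2 - 7*d + 12) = (d - 4)*(d - 3)*(d + 2)*(d - 4)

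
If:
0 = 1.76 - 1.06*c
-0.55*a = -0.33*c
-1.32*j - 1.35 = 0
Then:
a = 1.00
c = 1.66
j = -1.02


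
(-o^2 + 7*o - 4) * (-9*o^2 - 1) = 9*o^4 - 63*o^3 + 37*o^2 - 7*o + 4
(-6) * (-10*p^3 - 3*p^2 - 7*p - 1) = 60*p^3 + 18*p^2 + 42*p + 6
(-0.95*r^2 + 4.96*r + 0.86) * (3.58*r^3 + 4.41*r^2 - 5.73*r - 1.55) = -3.401*r^5 + 13.5673*r^4 + 30.3959*r^3 - 23.1557*r^2 - 12.6158*r - 1.333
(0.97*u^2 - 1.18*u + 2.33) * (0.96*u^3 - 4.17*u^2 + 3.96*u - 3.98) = 0.9312*u^5 - 5.1777*u^4 + 10.9986*u^3 - 18.2495*u^2 + 13.9232*u - 9.2734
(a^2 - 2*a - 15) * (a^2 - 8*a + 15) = a^4 - 10*a^3 + 16*a^2 + 90*a - 225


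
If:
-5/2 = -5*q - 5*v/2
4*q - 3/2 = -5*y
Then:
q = 3/8 - 5*y/4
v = 5*y/2 + 1/4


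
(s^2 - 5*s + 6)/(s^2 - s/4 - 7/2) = 4*(s - 3)/(4*s + 7)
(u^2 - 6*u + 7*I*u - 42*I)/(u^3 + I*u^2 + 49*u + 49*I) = (u - 6)/(u^2 - 6*I*u + 7)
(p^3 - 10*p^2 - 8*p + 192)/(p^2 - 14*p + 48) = p + 4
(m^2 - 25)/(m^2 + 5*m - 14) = (m^2 - 25)/(m^2 + 5*m - 14)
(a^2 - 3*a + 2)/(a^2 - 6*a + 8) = (a - 1)/(a - 4)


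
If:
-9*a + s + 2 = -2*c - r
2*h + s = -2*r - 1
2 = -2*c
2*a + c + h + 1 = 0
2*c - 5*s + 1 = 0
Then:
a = -3/35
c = -1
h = 6/35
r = -4/7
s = -1/5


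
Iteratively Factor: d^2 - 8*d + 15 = (d - 3)*(d - 5)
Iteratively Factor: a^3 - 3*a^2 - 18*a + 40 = (a + 4)*(a^2 - 7*a + 10) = (a - 2)*(a + 4)*(a - 5)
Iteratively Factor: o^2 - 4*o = (o)*(o - 4)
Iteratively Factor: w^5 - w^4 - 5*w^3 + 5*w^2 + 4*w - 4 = (w - 2)*(w^4 + w^3 - 3*w^2 - w + 2) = (w - 2)*(w + 2)*(w^3 - w^2 - w + 1) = (w - 2)*(w - 1)*(w + 2)*(w^2 - 1) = (w - 2)*(w - 1)^2*(w + 2)*(w + 1)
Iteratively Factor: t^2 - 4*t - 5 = (t + 1)*(t - 5)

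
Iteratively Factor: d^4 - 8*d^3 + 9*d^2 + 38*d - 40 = (d - 5)*(d^3 - 3*d^2 - 6*d + 8) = (d - 5)*(d + 2)*(d^2 - 5*d + 4) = (d - 5)*(d - 4)*(d + 2)*(d - 1)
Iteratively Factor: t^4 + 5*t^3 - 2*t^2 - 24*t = (t + 4)*(t^3 + t^2 - 6*t) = (t - 2)*(t + 4)*(t^2 + 3*t) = (t - 2)*(t + 3)*(t + 4)*(t)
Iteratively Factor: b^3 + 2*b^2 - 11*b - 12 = (b + 4)*(b^2 - 2*b - 3) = (b + 1)*(b + 4)*(b - 3)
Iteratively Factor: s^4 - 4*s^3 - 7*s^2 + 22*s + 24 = (s + 1)*(s^3 - 5*s^2 - 2*s + 24) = (s - 3)*(s + 1)*(s^2 - 2*s - 8) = (s - 3)*(s + 1)*(s + 2)*(s - 4)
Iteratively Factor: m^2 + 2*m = (m)*(m + 2)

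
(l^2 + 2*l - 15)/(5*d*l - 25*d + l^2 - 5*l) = (l^2 + 2*l - 15)/(5*d*l - 25*d + l^2 - 5*l)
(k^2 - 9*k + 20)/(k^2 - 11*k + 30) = (k - 4)/(k - 6)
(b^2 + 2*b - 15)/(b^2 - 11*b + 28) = (b^2 + 2*b - 15)/(b^2 - 11*b + 28)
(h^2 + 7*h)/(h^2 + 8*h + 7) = h/(h + 1)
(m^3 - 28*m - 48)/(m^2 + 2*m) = m - 2 - 24/m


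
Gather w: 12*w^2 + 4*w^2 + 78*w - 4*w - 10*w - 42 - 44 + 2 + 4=16*w^2 + 64*w - 80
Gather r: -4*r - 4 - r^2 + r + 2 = -r^2 - 3*r - 2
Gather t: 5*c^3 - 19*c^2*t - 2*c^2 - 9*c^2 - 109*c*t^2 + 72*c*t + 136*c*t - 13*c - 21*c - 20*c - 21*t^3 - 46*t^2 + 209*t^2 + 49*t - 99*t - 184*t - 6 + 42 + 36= 5*c^3 - 11*c^2 - 54*c - 21*t^3 + t^2*(163 - 109*c) + t*(-19*c^2 + 208*c - 234) + 72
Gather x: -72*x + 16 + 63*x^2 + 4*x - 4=63*x^2 - 68*x + 12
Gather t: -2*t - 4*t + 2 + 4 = 6 - 6*t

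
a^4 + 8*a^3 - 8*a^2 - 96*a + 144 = (a - 2)^2*(a + 6)^2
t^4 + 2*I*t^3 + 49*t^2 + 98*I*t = t*(t - 7*I)*(t + 2*I)*(t + 7*I)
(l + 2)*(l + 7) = l^2 + 9*l + 14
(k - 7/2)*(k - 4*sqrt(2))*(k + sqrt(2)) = k^3 - 3*sqrt(2)*k^2 - 7*k^2/2 - 8*k + 21*sqrt(2)*k/2 + 28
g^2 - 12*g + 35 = (g - 7)*(g - 5)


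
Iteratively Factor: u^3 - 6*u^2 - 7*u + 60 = (u - 4)*(u^2 - 2*u - 15) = (u - 4)*(u + 3)*(u - 5)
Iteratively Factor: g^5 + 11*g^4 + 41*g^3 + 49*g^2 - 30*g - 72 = (g + 4)*(g^4 + 7*g^3 + 13*g^2 - 3*g - 18) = (g + 2)*(g + 4)*(g^3 + 5*g^2 + 3*g - 9) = (g + 2)*(g + 3)*(g + 4)*(g^2 + 2*g - 3) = (g + 2)*(g + 3)^2*(g + 4)*(g - 1)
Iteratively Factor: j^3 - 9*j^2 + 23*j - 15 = (j - 3)*(j^2 - 6*j + 5) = (j - 3)*(j - 1)*(j - 5)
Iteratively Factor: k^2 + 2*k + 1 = (k + 1)*(k + 1)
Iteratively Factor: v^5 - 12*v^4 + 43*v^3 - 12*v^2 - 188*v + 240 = (v - 4)*(v^4 - 8*v^3 + 11*v^2 + 32*v - 60) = (v - 5)*(v - 4)*(v^3 - 3*v^2 - 4*v + 12) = (v - 5)*(v - 4)*(v + 2)*(v^2 - 5*v + 6) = (v - 5)*(v - 4)*(v - 3)*(v + 2)*(v - 2)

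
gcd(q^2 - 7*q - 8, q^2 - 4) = 1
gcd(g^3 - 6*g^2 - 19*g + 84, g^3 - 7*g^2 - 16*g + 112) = g^2 - 3*g - 28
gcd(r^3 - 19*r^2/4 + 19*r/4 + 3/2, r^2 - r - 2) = r - 2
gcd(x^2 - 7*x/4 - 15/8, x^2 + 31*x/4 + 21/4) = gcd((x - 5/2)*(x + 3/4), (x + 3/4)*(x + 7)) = x + 3/4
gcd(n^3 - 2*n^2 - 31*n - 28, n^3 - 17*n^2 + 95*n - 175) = n - 7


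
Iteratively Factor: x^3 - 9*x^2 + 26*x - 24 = (x - 4)*(x^2 - 5*x + 6) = (x - 4)*(x - 2)*(x - 3)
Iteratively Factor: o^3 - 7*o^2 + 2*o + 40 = (o + 2)*(o^2 - 9*o + 20) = (o - 5)*(o + 2)*(o - 4)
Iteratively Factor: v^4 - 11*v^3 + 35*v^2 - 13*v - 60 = (v + 1)*(v^3 - 12*v^2 + 47*v - 60) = (v - 5)*(v + 1)*(v^2 - 7*v + 12) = (v - 5)*(v - 4)*(v + 1)*(v - 3)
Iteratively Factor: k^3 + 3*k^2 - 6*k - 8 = (k + 1)*(k^2 + 2*k - 8) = (k + 1)*(k + 4)*(k - 2)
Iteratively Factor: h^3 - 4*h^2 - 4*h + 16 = (h + 2)*(h^2 - 6*h + 8) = (h - 4)*(h + 2)*(h - 2)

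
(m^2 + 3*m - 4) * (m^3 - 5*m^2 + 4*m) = m^5 - 2*m^4 - 15*m^3 + 32*m^2 - 16*m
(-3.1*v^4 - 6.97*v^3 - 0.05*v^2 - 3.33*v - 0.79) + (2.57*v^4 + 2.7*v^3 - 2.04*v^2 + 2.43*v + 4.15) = -0.53*v^4 - 4.27*v^3 - 2.09*v^2 - 0.9*v + 3.36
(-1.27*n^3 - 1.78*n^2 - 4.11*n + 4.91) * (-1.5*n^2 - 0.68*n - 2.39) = 1.905*n^5 + 3.5336*n^4 + 10.4107*n^3 - 0.316*n^2 + 6.4841*n - 11.7349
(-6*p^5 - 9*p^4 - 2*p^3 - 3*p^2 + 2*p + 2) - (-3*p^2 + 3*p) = -6*p^5 - 9*p^4 - 2*p^3 - p + 2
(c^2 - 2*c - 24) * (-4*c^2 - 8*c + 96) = -4*c^4 + 208*c^2 - 2304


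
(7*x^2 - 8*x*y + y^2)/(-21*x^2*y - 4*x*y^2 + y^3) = (-x + y)/(y*(3*x + y))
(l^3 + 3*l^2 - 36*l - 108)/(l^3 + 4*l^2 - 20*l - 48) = (l^2 - 3*l - 18)/(l^2 - 2*l - 8)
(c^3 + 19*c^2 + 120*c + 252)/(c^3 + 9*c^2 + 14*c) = (c^2 + 12*c + 36)/(c*(c + 2))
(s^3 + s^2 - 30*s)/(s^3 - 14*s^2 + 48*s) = (s^2 + s - 30)/(s^2 - 14*s + 48)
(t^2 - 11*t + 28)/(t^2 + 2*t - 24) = (t - 7)/(t + 6)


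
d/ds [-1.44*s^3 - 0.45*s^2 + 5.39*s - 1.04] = -4.32*s^2 - 0.9*s + 5.39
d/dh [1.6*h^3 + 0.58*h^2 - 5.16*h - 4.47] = 4.8*h^2 + 1.16*h - 5.16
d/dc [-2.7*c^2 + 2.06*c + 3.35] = 2.06 - 5.4*c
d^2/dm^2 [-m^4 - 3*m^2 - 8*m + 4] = -12*m^2 - 6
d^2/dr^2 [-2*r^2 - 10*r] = -4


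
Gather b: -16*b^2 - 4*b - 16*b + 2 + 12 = -16*b^2 - 20*b + 14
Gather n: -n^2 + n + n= -n^2 + 2*n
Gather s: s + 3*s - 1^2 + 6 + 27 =4*s + 32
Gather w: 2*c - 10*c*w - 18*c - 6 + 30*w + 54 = -16*c + w*(30 - 10*c) + 48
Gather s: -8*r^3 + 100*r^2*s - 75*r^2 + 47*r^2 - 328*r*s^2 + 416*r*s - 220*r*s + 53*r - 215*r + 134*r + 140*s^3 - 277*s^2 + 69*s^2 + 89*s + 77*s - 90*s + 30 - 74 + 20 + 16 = -8*r^3 - 28*r^2 - 28*r + 140*s^3 + s^2*(-328*r - 208) + s*(100*r^2 + 196*r + 76) - 8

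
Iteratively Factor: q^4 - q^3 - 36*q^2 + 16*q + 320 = (q + 4)*(q^3 - 5*q^2 - 16*q + 80) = (q - 4)*(q + 4)*(q^2 - q - 20) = (q - 5)*(q - 4)*(q + 4)*(q + 4)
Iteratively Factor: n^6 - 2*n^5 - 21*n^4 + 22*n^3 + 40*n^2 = (n)*(n^5 - 2*n^4 - 21*n^3 + 22*n^2 + 40*n) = n*(n + 4)*(n^4 - 6*n^3 + 3*n^2 + 10*n) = n*(n - 5)*(n + 4)*(n^3 - n^2 - 2*n) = n*(n - 5)*(n + 1)*(n + 4)*(n^2 - 2*n) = n^2*(n - 5)*(n + 1)*(n + 4)*(n - 2)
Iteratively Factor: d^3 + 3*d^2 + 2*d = (d)*(d^2 + 3*d + 2) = d*(d + 2)*(d + 1)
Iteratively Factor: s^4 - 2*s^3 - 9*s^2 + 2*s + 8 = (s - 1)*(s^3 - s^2 - 10*s - 8) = (s - 4)*(s - 1)*(s^2 + 3*s + 2) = (s - 4)*(s - 1)*(s + 2)*(s + 1)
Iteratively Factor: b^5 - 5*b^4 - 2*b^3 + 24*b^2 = (b - 3)*(b^4 - 2*b^3 - 8*b^2) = (b - 4)*(b - 3)*(b^3 + 2*b^2) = (b - 4)*(b - 3)*(b + 2)*(b^2) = b*(b - 4)*(b - 3)*(b + 2)*(b)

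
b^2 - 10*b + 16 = (b - 8)*(b - 2)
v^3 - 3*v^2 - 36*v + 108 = (v - 6)*(v - 3)*(v + 6)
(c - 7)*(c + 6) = c^2 - c - 42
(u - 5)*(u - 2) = u^2 - 7*u + 10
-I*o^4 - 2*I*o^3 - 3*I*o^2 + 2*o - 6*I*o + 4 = (o + 2)*(o - 2*I)*(o + I)*(-I*o + 1)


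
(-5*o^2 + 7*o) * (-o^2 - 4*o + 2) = 5*o^4 + 13*o^3 - 38*o^2 + 14*o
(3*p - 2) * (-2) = 4 - 6*p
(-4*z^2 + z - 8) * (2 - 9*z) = 36*z^3 - 17*z^2 + 74*z - 16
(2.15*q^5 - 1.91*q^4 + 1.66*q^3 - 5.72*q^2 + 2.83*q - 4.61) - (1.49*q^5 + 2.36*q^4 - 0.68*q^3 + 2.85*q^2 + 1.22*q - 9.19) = 0.66*q^5 - 4.27*q^4 + 2.34*q^3 - 8.57*q^2 + 1.61*q + 4.58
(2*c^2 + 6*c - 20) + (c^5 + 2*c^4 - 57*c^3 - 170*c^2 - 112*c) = c^5 + 2*c^4 - 57*c^3 - 168*c^2 - 106*c - 20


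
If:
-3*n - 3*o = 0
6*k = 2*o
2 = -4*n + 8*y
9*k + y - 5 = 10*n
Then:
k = 19/150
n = -19/50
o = 19/50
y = 3/50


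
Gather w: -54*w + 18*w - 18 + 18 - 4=-36*w - 4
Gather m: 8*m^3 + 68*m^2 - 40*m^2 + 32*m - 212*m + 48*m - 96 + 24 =8*m^3 + 28*m^2 - 132*m - 72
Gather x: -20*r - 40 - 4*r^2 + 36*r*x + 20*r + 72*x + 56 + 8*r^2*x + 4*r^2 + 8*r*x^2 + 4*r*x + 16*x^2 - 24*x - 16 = x^2*(8*r + 16) + x*(8*r^2 + 40*r + 48)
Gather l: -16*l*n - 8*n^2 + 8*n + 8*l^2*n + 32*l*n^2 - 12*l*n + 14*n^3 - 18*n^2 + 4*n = 8*l^2*n + l*(32*n^2 - 28*n) + 14*n^3 - 26*n^2 + 12*n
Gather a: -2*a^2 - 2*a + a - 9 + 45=-2*a^2 - a + 36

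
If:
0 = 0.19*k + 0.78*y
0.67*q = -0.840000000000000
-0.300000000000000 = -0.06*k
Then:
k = 5.00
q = -1.25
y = -1.22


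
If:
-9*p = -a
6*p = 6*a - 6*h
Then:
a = 9*p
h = 8*p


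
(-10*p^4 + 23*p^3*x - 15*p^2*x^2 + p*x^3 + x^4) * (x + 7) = -10*p^4*x - 70*p^4 + 23*p^3*x^2 + 161*p^3*x - 15*p^2*x^3 - 105*p^2*x^2 + p*x^4 + 7*p*x^3 + x^5 + 7*x^4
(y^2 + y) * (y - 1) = y^3 - y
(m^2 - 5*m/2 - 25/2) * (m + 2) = m^3 - m^2/2 - 35*m/2 - 25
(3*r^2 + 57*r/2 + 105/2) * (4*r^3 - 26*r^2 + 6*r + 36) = 12*r^5 + 36*r^4 - 513*r^3 - 1086*r^2 + 1341*r + 1890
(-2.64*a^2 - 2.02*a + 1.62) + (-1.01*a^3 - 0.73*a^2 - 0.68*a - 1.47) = -1.01*a^3 - 3.37*a^2 - 2.7*a + 0.15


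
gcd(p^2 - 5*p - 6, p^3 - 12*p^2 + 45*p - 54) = p - 6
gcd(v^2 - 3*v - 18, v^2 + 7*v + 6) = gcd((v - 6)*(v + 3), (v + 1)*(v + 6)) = 1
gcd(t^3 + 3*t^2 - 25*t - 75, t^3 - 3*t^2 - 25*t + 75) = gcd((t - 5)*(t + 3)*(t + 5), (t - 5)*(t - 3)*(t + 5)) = t^2 - 25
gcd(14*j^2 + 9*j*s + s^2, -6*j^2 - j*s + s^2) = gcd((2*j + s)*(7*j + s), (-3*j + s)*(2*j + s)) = 2*j + s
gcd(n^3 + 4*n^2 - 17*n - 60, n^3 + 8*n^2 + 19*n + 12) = n + 3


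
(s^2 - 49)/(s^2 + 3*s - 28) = (s - 7)/(s - 4)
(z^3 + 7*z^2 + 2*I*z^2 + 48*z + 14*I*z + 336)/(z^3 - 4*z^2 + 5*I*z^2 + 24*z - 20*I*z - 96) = (z^2 + z*(7 - 6*I) - 42*I)/(z^2 - z*(4 + 3*I) + 12*I)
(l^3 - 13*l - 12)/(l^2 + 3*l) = l - 3 - 4/l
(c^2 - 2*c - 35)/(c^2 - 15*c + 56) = (c + 5)/(c - 8)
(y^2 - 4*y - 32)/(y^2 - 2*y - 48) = (y + 4)/(y + 6)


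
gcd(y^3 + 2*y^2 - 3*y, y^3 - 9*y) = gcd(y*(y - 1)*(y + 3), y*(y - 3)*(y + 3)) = y^2 + 3*y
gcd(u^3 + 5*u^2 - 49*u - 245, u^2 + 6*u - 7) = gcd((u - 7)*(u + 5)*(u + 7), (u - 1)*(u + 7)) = u + 7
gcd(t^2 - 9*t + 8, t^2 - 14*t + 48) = t - 8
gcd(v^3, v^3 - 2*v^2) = v^2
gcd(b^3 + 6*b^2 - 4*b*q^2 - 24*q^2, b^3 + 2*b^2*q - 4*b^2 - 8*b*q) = b + 2*q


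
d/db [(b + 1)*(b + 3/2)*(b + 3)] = 3*b^2 + 11*b + 9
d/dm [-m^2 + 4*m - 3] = 4 - 2*m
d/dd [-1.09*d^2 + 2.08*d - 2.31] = 2.08 - 2.18*d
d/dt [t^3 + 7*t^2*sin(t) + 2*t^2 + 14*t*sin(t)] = 7*t^2*cos(t) + 3*t^2 + 14*sqrt(2)*t*sin(t + pi/4) + 4*t + 14*sin(t)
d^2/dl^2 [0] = 0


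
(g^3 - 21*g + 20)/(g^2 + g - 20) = g - 1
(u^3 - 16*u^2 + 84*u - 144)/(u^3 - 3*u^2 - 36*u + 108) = (u^2 - 10*u + 24)/(u^2 + 3*u - 18)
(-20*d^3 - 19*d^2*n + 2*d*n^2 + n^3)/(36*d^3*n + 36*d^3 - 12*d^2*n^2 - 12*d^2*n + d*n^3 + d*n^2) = (-20*d^3 - 19*d^2*n + 2*d*n^2 + n^3)/(d*(36*d^2*n + 36*d^2 - 12*d*n^2 - 12*d*n + n^3 + n^2))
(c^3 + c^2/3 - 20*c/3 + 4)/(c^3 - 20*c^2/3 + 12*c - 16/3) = (c + 3)/(c - 4)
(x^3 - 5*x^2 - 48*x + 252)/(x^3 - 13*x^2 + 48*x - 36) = (x + 7)/(x - 1)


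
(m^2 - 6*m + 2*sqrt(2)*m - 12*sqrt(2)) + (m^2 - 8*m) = 2*m^2 - 14*m + 2*sqrt(2)*m - 12*sqrt(2)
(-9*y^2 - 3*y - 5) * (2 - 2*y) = 18*y^3 - 12*y^2 + 4*y - 10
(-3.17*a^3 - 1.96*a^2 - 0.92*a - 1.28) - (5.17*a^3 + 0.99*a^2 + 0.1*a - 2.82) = -8.34*a^3 - 2.95*a^2 - 1.02*a + 1.54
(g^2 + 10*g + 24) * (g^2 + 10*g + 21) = g^4 + 20*g^3 + 145*g^2 + 450*g + 504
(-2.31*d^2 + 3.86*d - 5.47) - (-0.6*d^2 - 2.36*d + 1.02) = -1.71*d^2 + 6.22*d - 6.49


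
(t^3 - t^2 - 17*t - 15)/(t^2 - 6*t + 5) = (t^2 + 4*t + 3)/(t - 1)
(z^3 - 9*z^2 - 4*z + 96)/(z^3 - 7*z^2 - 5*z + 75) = (z^2 - 12*z + 32)/(z^2 - 10*z + 25)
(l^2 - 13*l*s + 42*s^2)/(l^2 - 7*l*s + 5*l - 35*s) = (l - 6*s)/(l + 5)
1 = 1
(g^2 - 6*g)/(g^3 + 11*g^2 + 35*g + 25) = g*(g - 6)/(g^3 + 11*g^2 + 35*g + 25)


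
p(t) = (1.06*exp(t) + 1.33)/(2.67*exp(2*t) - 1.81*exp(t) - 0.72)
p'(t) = (1.06*exp(t) + 1.33)*(-5.34*exp(2*t) + 1.81*exp(t))/(2.67*exp(2*t) - 1.81*exp(t) - 0.72)^2 + 1.06*exp(t)/(2.67*exp(2*t) - 1.81*exp(t) - 0.72) = (-2.8302*exp(2*t) - 7.1022*exp(t) + 1.6441)*exp(t)/(7.1289*exp(4*t) - 9.6654*exp(3*t) - 0.5687*exp(2*t) + 2.6064*exp(t) + 0.5184)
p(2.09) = 0.06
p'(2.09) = -0.08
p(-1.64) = -1.58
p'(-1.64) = 0.03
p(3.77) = 0.01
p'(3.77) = -0.01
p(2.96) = 0.02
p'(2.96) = -0.02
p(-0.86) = -1.76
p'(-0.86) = -0.78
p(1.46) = 0.14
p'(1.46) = -0.21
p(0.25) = 1.98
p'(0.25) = -8.45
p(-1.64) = -1.58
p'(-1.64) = 0.03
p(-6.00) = -1.84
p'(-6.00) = 0.01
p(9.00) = 0.00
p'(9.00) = 0.00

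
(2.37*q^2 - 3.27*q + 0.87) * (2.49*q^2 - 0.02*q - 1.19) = 5.9013*q^4 - 8.1897*q^3 - 0.5886*q^2 + 3.8739*q - 1.0353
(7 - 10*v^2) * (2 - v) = 10*v^3 - 20*v^2 - 7*v + 14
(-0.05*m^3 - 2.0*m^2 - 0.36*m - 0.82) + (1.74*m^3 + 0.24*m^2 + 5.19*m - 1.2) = 1.69*m^3 - 1.76*m^2 + 4.83*m - 2.02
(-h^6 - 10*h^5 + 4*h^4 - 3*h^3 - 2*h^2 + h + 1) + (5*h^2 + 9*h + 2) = -h^6 - 10*h^5 + 4*h^4 - 3*h^3 + 3*h^2 + 10*h + 3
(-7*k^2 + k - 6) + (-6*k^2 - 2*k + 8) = -13*k^2 - k + 2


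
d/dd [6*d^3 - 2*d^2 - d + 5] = 18*d^2 - 4*d - 1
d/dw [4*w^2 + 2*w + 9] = 8*w + 2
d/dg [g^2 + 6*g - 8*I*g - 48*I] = 2*g + 6 - 8*I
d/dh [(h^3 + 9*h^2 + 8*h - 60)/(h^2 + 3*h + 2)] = (h^4 + 6*h^3 + 25*h^2 + 156*h + 196)/(h^4 + 6*h^3 + 13*h^2 + 12*h + 4)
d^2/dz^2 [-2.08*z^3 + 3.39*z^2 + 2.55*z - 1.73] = 6.78 - 12.48*z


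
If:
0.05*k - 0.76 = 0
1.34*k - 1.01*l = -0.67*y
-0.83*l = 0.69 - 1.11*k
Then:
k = 15.20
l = 19.50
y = -1.01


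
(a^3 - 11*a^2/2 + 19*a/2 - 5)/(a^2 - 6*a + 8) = (2*a^2 - 7*a + 5)/(2*(a - 4))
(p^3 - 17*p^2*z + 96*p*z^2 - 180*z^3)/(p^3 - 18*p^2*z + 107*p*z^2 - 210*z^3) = (-p + 6*z)/(-p + 7*z)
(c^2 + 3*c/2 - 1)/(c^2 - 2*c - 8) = (c - 1/2)/(c - 4)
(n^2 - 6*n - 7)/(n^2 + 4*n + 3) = (n - 7)/(n + 3)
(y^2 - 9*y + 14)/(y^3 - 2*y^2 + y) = (y^2 - 9*y + 14)/(y*(y^2 - 2*y + 1))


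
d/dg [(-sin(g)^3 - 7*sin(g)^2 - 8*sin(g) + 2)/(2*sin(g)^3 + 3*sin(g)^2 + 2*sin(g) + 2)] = (11*sin(g)^4 + 28*sin(g)^3 - 8*sin(g)^2 - 40*sin(g) - 20)*cos(g)/(2*sin(g)^3 + 3*sin(g)^2 + 2*sin(g) + 2)^2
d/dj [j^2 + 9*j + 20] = 2*j + 9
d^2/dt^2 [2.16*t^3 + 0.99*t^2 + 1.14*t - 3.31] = 12.96*t + 1.98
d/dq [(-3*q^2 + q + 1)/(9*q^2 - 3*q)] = (1 - 6*q)/(3*q^2*(9*q^2 - 6*q + 1))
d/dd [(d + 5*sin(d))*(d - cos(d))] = (d + 5*sin(d))*(sin(d) + 1) + (d - cos(d))*(5*cos(d) + 1)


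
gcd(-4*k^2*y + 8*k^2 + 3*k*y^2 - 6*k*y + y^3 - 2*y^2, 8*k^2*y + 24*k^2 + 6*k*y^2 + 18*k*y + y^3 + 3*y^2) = 4*k + y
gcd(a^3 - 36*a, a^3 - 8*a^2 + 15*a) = a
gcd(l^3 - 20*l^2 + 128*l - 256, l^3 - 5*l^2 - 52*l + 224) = l^2 - 12*l + 32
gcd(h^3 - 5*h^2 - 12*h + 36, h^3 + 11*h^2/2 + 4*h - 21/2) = h + 3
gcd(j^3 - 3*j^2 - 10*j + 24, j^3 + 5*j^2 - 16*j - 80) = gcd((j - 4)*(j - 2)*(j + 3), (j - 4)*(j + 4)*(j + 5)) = j - 4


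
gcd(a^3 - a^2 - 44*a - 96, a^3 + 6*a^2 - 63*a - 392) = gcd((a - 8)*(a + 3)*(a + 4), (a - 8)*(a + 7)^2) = a - 8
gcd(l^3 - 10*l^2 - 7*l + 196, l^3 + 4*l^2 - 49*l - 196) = l^2 - 3*l - 28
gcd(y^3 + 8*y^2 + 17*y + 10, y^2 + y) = y + 1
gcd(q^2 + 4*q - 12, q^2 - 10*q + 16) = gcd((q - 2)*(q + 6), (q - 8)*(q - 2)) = q - 2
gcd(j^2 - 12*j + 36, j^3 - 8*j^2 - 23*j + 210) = j - 6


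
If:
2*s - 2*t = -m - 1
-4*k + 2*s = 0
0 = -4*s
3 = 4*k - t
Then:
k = 0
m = -7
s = 0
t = -3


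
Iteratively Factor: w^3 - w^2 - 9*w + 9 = (w - 1)*(w^2 - 9) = (w - 1)*(w + 3)*(w - 3)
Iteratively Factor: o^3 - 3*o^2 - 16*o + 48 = (o - 3)*(o^2 - 16) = (o - 4)*(o - 3)*(o + 4)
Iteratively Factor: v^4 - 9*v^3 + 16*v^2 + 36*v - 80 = (v - 5)*(v^3 - 4*v^2 - 4*v + 16) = (v - 5)*(v - 4)*(v^2 - 4) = (v - 5)*(v - 4)*(v - 2)*(v + 2)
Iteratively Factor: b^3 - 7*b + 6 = (b - 2)*(b^2 + 2*b - 3) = (b - 2)*(b - 1)*(b + 3)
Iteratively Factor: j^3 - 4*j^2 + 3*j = (j - 1)*(j^2 - 3*j) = j*(j - 1)*(j - 3)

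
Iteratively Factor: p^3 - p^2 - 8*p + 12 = (p - 2)*(p^2 + p - 6) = (p - 2)^2*(p + 3)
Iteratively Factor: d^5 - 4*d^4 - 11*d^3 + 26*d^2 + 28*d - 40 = (d - 5)*(d^4 + d^3 - 6*d^2 - 4*d + 8) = (d - 5)*(d - 2)*(d^3 + 3*d^2 - 4) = (d - 5)*(d - 2)*(d + 2)*(d^2 + d - 2) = (d - 5)*(d - 2)*(d - 1)*(d + 2)*(d + 2)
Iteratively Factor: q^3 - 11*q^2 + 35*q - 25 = (q - 5)*(q^2 - 6*q + 5) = (q - 5)^2*(q - 1)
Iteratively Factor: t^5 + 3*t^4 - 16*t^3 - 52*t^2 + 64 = (t + 2)*(t^4 + t^3 - 18*t^2 - 16*t + 32) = (t - 1)*(t + 2)*(t^3 + 2*t^2 - 16*t - 32) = (t - 1)*(t + 2)*(t + 4)*(t^2 - 2*t - 8) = (t - 1)*(t + 2)^2*(t + 4)*(t - 4)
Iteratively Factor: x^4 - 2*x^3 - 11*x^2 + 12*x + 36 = (x + 2)*(x^3 - 4*x^2 - 3*x + 18) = (x - 3)*(x + 2)*(x^2 - x - 6) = (x - 3)*(x + 2)^2*(x - 3)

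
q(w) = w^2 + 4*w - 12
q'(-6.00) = -8.00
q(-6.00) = 0.00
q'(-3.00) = -2.00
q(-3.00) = -15.00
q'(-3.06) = -2.12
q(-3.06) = -14.88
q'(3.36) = 10.72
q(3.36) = 12.73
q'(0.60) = 5.20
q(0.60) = -9.24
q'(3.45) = 10.90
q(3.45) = 13.70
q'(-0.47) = 3.06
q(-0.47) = -13.66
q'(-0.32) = 3.36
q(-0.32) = -13.18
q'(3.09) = 10.18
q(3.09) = 9.91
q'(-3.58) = -3.16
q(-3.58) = -13.50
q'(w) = 2*w + 4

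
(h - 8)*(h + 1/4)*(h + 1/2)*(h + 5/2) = h^4 - 19*h^3/4 - 24*h^2 - 251*h/16 - 5/2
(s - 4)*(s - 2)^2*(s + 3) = s^4 - 5*s^3 - 4*s^2 + 44*s - 48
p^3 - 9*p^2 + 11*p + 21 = (p - 7)*(p - 3)*(p + 1)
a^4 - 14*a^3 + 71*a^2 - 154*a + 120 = (a - 5)*(a - 4)*(a - 3)*(a - 2)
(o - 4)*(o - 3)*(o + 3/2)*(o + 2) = o^4 - 7*o^3/2 - 19*o^2/2 + 21*o + 36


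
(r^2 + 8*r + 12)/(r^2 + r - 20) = (r^2 + 8*r + 12)/(r^2 + r - 20)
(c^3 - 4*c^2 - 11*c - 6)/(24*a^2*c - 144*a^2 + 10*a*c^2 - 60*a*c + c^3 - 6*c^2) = (c^2 + 2*c + 1)/(24*a^2 + 10*a*c + c^2)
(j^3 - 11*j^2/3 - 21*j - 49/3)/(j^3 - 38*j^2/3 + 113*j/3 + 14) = (3*j^2 + 10*j + 7)/(3*j^2 - 17*j - 6)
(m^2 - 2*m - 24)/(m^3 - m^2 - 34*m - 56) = (m - 6)/(m^2 - 5*m - 14)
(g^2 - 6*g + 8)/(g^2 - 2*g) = (g - 4)/g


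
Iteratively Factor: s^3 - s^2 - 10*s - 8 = (s - 4)*(s^2 + 3*s + 2) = (s - 4)*(s + 1)*(s + 2)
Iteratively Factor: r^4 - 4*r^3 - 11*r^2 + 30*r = (r + 3)*(r^3 - 7*r^2 + 10*r) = (r - 2)*(r + 3)*(r^2 - 5*r) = r*(r - 2)*(r + 3)*(r - 5)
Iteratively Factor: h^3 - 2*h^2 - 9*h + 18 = (h - 3)*(h^2 + h - 6) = (h - 3)*(h + 3)*(h - 2)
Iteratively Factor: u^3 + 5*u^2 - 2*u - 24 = (u + 4)*(u^2 + u - 6) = (u + 3)*(u + 4)*(u - 2)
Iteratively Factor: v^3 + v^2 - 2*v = (v - 1)*(v^2 + 2*v) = v*(v - 1)*(v + 2)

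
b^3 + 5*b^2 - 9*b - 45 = (b - 3)*(b + 3)*(b + 5)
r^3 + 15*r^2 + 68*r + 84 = (r + 2)*(r + 6)*(r + 7)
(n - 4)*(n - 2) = n^2 - 6*n + 8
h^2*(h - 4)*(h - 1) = h^4 - 5*h^3 + 4*h^2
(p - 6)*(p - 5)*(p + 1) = p^3 - 10*p^2 + 19*p + 30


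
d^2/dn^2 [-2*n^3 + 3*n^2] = 6 - 12*n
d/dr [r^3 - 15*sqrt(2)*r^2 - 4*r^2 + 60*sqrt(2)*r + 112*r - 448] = 3*r^2 - 30*sqrt(2)*r - 8*r + 60*sqrt(2) + 112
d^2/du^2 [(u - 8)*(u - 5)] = 2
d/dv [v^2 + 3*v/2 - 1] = 2*v + 3/2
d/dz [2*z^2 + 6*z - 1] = 4*z + 6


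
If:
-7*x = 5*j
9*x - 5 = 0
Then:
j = -7/9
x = 5/9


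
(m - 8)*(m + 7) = m^2 - m - 56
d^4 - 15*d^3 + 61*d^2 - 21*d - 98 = (d - 7)^2*(d - 2)*(d + 1)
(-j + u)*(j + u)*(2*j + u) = -2*j^3 - j^2*u + 2*j*u^2 + u^3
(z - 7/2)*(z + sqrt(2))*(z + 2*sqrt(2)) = z^3 - 7*z^2/2 + 3*sqrt(2)*z^2 - 21*sqrt(2)*z/2 + 4*z - 14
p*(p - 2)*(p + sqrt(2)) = p^3 - 2*p^2 + sqrt(2)*p^2 - 2*sqrt(2)*p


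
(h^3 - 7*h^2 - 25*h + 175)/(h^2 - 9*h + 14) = (h^2 - 25)/(h - 2)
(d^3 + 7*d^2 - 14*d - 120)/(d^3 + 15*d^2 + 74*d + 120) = (d - 4)/(d + 4)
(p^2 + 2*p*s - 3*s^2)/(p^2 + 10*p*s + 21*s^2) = (p - s)/(p + 7*s)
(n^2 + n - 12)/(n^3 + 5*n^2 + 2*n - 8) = (n - 3)/(n^2 + n - 2)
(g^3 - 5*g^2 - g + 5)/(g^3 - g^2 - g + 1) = (g - 5)/(g - 1)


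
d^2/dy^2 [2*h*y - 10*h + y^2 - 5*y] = 2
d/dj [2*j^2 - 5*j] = 4*j - 5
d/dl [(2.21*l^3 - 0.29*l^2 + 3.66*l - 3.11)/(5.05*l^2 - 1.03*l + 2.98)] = (11.1605*l^4 - 4.5526*l^3 + 1.5731*l^2 + 29.6826*l + 7.7035)/(25.5025*l^4 - 10.403*l^3 + 31.1589*l^2 - 6.1388*l + 8.8804)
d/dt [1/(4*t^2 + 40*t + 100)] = (-t - 5)/(2*(t^2 + 10*t + 25)^2)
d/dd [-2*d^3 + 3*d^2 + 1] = 6*d*(1 - d)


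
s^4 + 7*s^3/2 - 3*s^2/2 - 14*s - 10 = (s - 2)*(s + 1)*(s + 2)*(s + 5/2)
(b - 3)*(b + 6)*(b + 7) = b^3 + 10*b^2 + 3*b - 126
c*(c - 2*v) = c^2 - 2*c*v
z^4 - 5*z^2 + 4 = (z - 2)*(z - 1)*(z + 1)*(z + 2)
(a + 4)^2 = a^2 + 8*a + 16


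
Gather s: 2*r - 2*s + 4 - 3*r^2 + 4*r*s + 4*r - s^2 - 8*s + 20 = -3*r^2 + 6*r - s^2 + s*(4*r - 10) + 24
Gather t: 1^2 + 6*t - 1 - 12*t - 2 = -6*t - 2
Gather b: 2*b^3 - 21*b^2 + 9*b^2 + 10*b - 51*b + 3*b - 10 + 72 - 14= 2*b^3 - 12*b^2 - 38*b + 48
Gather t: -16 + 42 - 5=21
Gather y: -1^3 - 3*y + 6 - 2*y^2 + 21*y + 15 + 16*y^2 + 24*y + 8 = 14*y^2 + 42*y + 28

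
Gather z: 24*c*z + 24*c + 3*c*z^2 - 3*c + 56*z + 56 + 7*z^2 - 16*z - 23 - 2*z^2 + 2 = 21*c + z^2*(3*c + 5) + z*(24*c + 40) + 35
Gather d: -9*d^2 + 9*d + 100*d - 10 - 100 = -9*d^2 + 109*d - 110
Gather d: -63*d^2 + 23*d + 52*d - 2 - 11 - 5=-63*d^2 + 75*d - 18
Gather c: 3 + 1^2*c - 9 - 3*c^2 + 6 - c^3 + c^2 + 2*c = -c^3 - 2*c^2 + 3*c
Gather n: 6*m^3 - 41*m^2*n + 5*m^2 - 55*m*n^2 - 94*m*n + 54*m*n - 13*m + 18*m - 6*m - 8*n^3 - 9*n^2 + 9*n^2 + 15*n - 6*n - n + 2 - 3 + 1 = 6*m^3 + 5*m^2 - 55*m*n^2 - m - 8*n^3 + n*(-41*m^2 - 40*m + 8)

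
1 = 1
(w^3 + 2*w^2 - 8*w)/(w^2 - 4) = w*(w + 4)/(w + 2)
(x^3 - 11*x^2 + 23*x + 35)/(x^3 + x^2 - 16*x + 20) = (x^3 - 11*x^2 + 23*x + 35)/(x^3 + x^2 - 16*x + 20)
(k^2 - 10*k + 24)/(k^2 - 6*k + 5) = (k^2 - 10*k + 24)/(k^2 - 6*k + 5)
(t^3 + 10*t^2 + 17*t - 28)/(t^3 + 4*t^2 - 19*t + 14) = (t + 4)/(t - 2)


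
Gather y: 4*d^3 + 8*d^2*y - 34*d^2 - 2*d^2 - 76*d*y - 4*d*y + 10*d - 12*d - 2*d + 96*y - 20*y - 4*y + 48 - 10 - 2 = 4*d^3 - 36*d^2 - 4*d + y*(8*d^2 - 80*d + 72) + 36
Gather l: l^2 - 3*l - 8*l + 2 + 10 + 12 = l^2 - 11*l + 24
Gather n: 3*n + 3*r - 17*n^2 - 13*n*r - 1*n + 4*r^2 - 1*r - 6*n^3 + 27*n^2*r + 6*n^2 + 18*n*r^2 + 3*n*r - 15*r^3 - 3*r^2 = -6*n^3 + n^2*(27*r - 11) + n*(18*r^2 - 10*r + 2) - 15*r^3 + r^2 + 2*r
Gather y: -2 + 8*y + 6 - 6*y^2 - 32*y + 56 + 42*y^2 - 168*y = 36*y^2 - 192*y + 60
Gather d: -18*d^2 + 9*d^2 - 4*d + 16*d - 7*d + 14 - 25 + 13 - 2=-9*d^2 + 5*d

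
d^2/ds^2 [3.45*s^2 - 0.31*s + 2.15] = 6.90000000000000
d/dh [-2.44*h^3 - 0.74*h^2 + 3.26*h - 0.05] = -7.32*h^2 - 1.48*h + 3.26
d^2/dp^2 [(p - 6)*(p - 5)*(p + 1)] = 6*p - 20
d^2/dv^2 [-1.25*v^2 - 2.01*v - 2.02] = -2.50000000000000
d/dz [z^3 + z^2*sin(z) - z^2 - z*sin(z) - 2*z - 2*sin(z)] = z^2*cos(z) + 3*z^2 + 2*z*sin(z) - z*cos(z) - 2*z - sin(z) - 2*cos(z) - 2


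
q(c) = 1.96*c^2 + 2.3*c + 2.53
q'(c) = 3.92*c + 2.3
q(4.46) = 51.78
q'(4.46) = 19.78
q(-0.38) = 1.94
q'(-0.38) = 0.81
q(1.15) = 7.77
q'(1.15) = 6.81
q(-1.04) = 2.26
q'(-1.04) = -1.78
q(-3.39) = 17.26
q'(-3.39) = -10.99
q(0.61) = 4.66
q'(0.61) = 4.69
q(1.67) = 11.84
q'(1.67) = 8.85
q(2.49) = 20.41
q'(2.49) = 12.06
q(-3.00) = 13.27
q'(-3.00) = -9.46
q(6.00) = 86.89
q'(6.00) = 25.82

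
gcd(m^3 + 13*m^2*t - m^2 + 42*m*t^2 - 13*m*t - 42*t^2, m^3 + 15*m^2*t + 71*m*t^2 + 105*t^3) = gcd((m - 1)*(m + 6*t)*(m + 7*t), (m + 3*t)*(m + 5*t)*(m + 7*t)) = m + 7*t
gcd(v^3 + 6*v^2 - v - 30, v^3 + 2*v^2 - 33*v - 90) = v^2 + 8*v + 15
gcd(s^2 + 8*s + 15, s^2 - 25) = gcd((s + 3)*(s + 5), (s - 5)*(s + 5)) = s + 5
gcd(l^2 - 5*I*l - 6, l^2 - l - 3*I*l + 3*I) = l - 3*I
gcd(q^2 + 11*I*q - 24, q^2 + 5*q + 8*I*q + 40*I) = q + 8*I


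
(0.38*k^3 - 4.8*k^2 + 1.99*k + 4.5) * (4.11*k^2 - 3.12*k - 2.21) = 1.5618*k^5 - 20.9136*k^4 + 22.3151*k^3 + 22.8942*k^2 - 18.4379*k - 9.945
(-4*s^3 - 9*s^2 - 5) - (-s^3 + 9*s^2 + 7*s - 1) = -3*s^3 - 18*s^2 - 7*s - 4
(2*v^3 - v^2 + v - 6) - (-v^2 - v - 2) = 2*v^3 + 2*v - 4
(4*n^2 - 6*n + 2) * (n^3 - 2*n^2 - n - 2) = 4*n^5 - 14*n^4 + 10*n^3 - 6*n^2 + 10*n - 4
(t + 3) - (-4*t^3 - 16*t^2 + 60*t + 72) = 4*t^3 + 16*t^2 - 59*t - 69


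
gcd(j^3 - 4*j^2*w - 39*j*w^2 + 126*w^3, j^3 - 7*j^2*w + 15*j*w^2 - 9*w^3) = -j + 3*w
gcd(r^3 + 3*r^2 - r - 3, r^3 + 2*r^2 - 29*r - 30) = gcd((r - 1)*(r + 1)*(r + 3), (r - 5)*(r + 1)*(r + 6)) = r + 1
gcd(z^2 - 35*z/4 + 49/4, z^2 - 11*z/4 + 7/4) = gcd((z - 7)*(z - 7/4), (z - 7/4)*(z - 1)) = z - 7/4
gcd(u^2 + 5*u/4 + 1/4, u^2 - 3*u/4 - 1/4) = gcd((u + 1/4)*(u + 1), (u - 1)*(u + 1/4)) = u + 1/4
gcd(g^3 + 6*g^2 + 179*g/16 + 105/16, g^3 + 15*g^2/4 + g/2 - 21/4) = g^2 + 19*g/4 + 21/4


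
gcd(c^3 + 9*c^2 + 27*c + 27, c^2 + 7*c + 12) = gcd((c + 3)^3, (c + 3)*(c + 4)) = c + 3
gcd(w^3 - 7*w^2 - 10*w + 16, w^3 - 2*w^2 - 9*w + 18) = 1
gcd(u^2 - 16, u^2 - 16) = u^2 - 16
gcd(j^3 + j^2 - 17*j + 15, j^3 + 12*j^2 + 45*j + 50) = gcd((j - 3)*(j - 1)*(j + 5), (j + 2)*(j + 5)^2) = j + 5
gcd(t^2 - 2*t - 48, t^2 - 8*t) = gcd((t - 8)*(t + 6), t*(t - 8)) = t - 8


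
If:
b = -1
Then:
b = -1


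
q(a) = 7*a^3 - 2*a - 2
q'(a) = 21*a^2 - 2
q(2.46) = 97.29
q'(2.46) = 125.08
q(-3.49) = -292.58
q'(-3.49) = 253.78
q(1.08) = 4.66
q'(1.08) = 22.49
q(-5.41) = -1099.56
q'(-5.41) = 612.63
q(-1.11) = -9.35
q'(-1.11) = 23.87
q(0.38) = -2.38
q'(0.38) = 1.03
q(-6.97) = -2358.32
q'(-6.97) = 1018.20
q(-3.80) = -378.50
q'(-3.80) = 301.24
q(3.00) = 181.00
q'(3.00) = 187.00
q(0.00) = -2.00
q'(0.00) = -2.00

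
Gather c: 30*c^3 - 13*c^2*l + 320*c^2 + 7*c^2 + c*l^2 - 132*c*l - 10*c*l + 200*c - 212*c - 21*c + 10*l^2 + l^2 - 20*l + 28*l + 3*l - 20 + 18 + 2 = 30*c^3 + c^2*(327 - 13*l) + c*(l^2 - 142*l - 33) + 11*l^2 + 11*l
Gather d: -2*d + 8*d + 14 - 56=6*d - 42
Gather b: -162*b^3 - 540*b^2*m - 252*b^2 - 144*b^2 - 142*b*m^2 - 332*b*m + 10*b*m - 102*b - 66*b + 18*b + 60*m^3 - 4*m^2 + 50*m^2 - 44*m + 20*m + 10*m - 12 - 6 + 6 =-162*b^3 + b^2*(-540*m - 396) + b*(-142*m^2 - 322*m - 150) + 60*m^3 + 46*m^2 - 14*m - 12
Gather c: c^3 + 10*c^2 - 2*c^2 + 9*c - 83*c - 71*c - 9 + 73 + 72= c^3 + 8*c^2 - 145*c + 136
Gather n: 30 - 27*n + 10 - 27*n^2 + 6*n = -27*n^2 - 21*n + 40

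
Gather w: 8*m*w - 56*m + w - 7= -56*m + w*(8*m + 1) - 7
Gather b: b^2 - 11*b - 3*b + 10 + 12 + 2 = b^2 - 14*b + 24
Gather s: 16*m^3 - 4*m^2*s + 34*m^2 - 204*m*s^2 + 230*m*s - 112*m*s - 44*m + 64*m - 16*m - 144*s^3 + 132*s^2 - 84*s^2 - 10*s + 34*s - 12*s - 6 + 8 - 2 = 16*m^3 + 34*m^2 + 4*m - 144*s^3 + s^2*(48 - 204*m) + s*(-4*m^2 + 118*m + 12)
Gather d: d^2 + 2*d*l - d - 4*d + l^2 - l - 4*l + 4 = d^2 + d*(2*l - 5) + l^2 - 5*l + 4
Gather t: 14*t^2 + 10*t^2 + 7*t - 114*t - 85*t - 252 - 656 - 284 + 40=24*t^2 - 192*t - 1152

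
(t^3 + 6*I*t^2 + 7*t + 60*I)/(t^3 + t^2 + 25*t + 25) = (t^2 + I*t + 12)/(t^2 + t*(1 - 5*I) - 5*I)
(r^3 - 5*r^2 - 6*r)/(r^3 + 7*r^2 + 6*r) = (r - 6)/(r + 6)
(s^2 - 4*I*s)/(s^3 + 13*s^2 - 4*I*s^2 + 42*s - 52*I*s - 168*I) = s/(s^2 + 13*s + 42)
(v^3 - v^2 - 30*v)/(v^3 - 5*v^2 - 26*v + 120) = v/(v - 4)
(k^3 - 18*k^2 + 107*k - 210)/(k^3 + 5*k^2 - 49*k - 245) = (k^2 - 11*k + 30)/(k^2 + 12*k + 35)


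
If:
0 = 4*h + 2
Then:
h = -1/2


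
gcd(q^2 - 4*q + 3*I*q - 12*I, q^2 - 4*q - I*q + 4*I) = q - 4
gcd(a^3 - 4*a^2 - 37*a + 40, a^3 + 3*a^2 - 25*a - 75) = a + 5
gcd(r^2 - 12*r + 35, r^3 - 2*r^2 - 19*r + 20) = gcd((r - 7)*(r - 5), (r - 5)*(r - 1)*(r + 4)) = r - 5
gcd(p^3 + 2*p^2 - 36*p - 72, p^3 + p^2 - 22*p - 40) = p + 2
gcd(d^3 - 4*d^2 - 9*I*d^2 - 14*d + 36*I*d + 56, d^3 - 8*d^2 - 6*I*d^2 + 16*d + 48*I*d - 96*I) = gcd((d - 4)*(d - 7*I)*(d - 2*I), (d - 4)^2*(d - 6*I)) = d - 4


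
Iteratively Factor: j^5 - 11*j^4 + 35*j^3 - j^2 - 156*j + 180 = (j - 3)*(j^4 - 8*j^3 + 11*j^2 + 32*j - 60) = (j - 3)*(j + 2)*(j^3 - 10*j^2 + 31*j - 30) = (j - 5)*(j - 3)*(j + 2)*(j^2 - 5*j + 6) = (j - 5)*(j - 3)^2*(j + 2)*(j - 2)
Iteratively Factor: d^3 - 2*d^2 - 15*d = (d)*(d^2 - 2*d - 15) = d*(d + 3)*(d - 5)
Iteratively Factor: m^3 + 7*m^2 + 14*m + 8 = (m + 2)*(m^2 + 5*m + 4) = (m + 2)*(m + 4)*(m + 1)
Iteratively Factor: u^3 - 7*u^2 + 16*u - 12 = (u - 2)*(u^2 - 5*u + 6) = (u - 3)*(u - 2)*(u - 2)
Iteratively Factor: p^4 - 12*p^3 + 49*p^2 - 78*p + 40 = (p - 5)*(p^3 - 7*p^2 + 14*p - 8) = (p - 5)*(p - 2)*(p^2 - 5*p + 4) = (p - 5)*(p - 4)*(p - 2)*(p - 1)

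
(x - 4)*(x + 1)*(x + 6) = x^3 + 3*x^2 - 22*x - 24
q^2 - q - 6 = (q - 3)*(q + 2)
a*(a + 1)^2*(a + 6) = a^4 + 8*a^3 + 13*a^2 + 6*a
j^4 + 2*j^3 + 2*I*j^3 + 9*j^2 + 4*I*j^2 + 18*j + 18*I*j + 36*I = (j + 2)*(j - 3*I)*(j + 2*I)*(j + 3*I)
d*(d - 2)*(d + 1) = d^3 - d^2 - 2*d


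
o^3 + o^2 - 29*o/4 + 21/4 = (o - 3/2)*(o - 1)*(o + 7/2)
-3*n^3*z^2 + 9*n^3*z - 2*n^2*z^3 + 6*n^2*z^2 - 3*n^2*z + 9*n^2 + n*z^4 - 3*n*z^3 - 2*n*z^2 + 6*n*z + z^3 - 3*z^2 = (-3*n + z)*(n + z)*(z - 3)*(n*z + 1)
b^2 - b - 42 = (b - 7)*(b + 6)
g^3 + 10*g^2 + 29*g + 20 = (g + 1)*(g + 4)*(g + 5)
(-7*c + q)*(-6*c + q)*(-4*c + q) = -168*c^3 + 94*c^2*q - 17*c*q^2 + q^3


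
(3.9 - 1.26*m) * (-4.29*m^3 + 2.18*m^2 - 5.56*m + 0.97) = 5.4054*m^4 - 19.4778*m^3 + 15.5076*m^2 - 22.9062*m + 3.783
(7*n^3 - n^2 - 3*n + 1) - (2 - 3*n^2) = 7*n^3 + 2*n^2 - 3*n - 1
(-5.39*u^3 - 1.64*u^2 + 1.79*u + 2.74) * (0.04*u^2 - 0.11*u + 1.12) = -0.2156*u^5 + 0.5273*u^4 - 5.7848*u^3 - 1.9241*u^2 + 1.7034*u + 3.0688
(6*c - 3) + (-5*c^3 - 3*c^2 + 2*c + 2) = -5*c^3 - 3*c^2 + 8*c - 1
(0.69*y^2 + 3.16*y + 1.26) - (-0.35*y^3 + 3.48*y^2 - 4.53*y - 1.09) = 0.35*y^3 - 2.79*y^2 + 7.69*y + 2.35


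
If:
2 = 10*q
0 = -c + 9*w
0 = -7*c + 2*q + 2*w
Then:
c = 18/305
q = 1/5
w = 2/305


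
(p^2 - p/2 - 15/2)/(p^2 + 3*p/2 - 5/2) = (p - 3)/(p - 1)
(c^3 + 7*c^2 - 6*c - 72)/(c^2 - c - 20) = (c^2 + 3*c - 18)/(c - 5)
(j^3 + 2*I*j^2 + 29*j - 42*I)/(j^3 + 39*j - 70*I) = (j - 3*I)/(j - 5*I)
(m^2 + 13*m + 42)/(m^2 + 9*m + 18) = (m + 7)/(m + 3)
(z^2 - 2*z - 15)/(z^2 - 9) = (z - 5)/(z - 3)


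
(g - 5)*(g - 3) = g^2 - 8*g + 15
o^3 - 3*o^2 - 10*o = o*(o - 5)*(o + 2)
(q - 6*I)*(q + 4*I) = q^2 - 2*I*q + 24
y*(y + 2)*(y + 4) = y^3 + 6*y^2 + 8*y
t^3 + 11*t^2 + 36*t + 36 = (t + 2)*(t + 3)*(t + 6)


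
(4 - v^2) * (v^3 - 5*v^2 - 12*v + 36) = -v^5 + 5*v^4 + 16*v^3 - 56*v^2 - 48*v + 144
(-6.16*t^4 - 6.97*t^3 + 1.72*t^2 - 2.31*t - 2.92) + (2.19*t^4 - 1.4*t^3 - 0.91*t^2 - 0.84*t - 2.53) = -3.97*t^4 - 8.37*t^3 + 0.81*t^2 - 3.15*t - 5.45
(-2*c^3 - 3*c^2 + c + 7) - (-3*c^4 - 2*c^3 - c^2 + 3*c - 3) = 3*c^4 - 2*c^2 - 2*c + 10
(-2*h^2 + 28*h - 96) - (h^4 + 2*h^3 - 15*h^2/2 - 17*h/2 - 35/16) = -h^4 - 2*h^3 + 11*h^2/2 + 73*h/2 - 1501/16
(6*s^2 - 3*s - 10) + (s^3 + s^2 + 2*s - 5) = s^3 + 7*s^2 - s - 15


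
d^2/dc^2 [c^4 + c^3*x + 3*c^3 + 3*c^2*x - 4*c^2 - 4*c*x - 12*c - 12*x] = 12*c^2 + 6*c*x + 18*c + 6*x - 8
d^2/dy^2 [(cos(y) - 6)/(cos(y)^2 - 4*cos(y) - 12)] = (sin(y)^2 + 2*cos(y) + 1)/(cos(y) + 2)^3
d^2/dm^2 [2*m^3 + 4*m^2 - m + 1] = 12*m + 8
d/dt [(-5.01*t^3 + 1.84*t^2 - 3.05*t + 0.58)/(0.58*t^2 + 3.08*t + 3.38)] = (-2.9058*t^4 - 30.8616*t^3 - 43.3652*t^2 + 11.7656*t - 12.0954)/(0.3364*t^4 + 3.5728*t^3 + 13.4072*t^2 + 20.8208*t + 11.4244)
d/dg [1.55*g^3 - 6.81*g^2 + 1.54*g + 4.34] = 4.65*g^2 - 13.62*g + 1.54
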